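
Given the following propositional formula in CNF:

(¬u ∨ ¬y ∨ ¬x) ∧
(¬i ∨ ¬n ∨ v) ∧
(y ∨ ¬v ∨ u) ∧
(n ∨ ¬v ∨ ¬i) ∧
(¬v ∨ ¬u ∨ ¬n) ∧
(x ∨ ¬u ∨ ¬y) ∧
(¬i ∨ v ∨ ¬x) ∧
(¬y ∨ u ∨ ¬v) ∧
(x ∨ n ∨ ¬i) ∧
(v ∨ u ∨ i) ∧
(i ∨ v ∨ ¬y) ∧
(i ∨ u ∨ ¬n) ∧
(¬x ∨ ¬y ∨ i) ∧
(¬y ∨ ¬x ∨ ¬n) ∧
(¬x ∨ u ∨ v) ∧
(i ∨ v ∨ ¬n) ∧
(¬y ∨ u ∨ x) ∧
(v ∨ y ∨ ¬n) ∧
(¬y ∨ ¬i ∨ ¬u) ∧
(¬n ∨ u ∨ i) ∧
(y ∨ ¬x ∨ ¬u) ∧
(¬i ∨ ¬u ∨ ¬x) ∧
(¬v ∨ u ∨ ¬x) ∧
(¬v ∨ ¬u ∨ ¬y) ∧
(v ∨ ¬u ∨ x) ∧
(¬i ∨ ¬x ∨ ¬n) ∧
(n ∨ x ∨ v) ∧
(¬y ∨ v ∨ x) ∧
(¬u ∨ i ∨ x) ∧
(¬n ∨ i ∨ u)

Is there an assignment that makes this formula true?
No

No, the formula is not satisfiable.

No assignment of truth values to the variables can make all 30 clauses true simultaneously.

The formula is UNSAT (unsatisfiable).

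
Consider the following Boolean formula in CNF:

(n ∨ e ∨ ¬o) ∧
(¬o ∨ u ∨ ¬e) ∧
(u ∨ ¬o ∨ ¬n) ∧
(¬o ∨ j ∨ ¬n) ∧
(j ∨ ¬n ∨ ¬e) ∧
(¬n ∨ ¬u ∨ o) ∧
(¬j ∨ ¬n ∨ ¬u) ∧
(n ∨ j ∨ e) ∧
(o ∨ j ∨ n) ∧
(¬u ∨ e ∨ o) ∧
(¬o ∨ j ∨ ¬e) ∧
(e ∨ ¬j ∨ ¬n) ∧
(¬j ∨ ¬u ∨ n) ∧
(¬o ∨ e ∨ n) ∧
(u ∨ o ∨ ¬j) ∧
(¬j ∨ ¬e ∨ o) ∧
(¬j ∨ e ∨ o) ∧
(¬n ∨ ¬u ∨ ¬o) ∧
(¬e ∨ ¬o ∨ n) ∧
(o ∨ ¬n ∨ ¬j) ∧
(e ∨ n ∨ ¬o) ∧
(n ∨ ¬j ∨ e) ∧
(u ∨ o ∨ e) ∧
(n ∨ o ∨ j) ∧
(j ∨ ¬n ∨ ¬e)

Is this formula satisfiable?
No

No, the formula is not satisfiable.

No assignment of truth values to the variables can make all 25 clauses true simultaneously.

The formula is UNSAT (unsatisfiable).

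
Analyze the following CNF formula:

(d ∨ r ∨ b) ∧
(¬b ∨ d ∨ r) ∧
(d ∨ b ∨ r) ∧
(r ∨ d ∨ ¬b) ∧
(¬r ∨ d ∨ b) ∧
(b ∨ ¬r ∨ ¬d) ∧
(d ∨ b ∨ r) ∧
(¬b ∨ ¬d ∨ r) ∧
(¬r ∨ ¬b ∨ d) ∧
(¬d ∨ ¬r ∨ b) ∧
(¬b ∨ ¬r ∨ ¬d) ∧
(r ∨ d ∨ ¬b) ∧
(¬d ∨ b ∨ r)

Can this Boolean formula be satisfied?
No

No, the formula is not satisfiable.

No assignment of truth values to the variables can make all 13 clauses true simultaneously.

The formula is UNSAT (unsatisfiable).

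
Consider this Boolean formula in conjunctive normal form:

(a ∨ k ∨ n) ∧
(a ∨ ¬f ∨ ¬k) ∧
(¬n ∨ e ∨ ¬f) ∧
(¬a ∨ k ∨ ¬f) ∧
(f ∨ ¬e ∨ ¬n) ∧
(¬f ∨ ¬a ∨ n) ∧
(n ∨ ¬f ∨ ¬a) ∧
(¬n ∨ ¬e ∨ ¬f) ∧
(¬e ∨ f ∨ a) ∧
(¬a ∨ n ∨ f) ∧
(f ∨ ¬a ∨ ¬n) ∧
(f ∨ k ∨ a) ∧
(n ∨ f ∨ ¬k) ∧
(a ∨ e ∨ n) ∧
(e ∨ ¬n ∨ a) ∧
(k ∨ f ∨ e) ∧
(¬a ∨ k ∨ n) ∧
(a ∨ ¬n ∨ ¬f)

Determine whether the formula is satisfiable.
No

No, the formula is not satisfiable.

No assignment of truth values to the variables can make all 18 clauses true simultaneously.

The formula is UNSAT (unsatisfiable).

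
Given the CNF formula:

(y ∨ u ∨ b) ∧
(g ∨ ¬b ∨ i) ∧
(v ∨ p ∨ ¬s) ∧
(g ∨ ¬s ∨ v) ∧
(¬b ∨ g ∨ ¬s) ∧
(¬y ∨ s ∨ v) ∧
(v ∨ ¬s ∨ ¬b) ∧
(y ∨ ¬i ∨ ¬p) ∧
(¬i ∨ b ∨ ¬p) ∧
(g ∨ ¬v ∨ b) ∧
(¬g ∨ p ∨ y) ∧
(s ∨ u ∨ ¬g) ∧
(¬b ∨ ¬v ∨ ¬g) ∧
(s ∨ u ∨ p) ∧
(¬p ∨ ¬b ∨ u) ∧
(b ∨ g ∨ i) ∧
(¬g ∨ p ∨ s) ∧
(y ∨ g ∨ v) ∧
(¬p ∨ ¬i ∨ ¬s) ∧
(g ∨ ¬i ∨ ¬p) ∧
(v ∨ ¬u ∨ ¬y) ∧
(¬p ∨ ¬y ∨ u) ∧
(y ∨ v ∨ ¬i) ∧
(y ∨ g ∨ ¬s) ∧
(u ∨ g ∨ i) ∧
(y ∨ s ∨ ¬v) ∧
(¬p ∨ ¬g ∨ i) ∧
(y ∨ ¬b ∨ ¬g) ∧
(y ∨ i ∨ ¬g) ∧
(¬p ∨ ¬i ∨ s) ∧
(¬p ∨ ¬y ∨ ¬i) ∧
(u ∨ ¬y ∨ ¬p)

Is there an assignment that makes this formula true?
Yes

Yes, the formula is satisfiable.

One satisfying assignment is: i=True, s=False, p=False, u=True, b=True, v=True, y=True, g=False

Verification: With this assignment, all 32 clauses evaluate to true.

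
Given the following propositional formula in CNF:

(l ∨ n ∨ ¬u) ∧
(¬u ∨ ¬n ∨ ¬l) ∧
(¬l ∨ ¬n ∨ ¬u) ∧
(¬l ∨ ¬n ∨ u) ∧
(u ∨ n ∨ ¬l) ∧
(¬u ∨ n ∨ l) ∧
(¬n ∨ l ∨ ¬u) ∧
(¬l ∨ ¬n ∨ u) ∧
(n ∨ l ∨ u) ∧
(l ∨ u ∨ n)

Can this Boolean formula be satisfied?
Yes

Yes, the formula is satisfiable.

One satisfying assignment is: u=False, n=True, l=False

Verification: With this assignment, all 10 clauses evaluate to true.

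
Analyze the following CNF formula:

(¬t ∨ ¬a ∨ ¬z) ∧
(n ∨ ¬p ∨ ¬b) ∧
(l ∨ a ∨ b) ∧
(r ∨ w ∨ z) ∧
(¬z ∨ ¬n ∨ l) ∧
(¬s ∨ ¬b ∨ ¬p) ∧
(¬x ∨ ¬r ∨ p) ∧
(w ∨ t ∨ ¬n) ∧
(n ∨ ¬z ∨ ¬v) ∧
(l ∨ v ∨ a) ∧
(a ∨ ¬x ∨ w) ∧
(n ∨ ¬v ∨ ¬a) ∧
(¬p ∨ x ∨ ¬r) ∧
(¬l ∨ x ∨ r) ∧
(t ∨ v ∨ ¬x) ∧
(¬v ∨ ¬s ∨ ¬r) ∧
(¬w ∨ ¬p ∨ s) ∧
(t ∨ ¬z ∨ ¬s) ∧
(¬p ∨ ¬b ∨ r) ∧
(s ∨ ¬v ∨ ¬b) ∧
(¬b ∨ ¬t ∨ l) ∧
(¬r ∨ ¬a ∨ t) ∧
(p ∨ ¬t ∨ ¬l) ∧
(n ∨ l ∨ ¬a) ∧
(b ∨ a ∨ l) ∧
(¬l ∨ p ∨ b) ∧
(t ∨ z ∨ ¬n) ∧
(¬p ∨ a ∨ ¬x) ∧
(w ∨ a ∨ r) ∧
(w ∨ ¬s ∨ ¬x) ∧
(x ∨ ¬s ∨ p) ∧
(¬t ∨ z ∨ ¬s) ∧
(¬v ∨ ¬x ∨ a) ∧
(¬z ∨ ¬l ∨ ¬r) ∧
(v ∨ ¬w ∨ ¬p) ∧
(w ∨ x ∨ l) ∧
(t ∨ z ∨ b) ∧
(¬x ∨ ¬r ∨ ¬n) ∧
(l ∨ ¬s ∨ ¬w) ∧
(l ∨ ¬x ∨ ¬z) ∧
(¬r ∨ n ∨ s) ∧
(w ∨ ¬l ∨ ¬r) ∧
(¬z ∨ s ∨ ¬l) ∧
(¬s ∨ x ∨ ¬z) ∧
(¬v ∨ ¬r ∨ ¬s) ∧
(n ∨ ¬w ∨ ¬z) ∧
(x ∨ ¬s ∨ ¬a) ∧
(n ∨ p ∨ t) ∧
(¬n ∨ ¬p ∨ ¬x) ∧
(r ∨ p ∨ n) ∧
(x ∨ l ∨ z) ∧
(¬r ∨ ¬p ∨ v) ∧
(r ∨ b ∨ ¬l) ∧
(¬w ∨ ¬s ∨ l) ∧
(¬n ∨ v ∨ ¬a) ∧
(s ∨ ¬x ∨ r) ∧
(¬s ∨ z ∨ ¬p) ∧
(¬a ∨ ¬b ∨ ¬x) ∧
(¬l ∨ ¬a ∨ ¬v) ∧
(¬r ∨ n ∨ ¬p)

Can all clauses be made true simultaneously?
No

No, the formula is not satisfiable.

No assignment of truth values to the variables can make all 60 clauses true simultaneously.

The formula is UNSAT (unsatisfiable).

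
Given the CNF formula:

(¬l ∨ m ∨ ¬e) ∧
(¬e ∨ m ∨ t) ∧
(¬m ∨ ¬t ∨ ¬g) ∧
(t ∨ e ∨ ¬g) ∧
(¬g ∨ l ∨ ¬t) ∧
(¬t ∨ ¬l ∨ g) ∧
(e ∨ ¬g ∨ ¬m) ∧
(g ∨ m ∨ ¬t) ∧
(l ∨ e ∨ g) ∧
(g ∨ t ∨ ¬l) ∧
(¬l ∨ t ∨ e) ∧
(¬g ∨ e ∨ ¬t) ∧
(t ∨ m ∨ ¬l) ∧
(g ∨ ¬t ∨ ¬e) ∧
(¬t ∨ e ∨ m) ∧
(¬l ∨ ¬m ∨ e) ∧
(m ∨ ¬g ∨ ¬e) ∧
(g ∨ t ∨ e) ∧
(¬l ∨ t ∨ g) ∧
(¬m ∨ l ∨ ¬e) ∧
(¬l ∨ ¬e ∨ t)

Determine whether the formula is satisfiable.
No

No, the formula is not satisfiable.

No assignment of truth values to the variables can make all 21 clauses true simultaneously.

The formula is UNSAT (unsatisfiable).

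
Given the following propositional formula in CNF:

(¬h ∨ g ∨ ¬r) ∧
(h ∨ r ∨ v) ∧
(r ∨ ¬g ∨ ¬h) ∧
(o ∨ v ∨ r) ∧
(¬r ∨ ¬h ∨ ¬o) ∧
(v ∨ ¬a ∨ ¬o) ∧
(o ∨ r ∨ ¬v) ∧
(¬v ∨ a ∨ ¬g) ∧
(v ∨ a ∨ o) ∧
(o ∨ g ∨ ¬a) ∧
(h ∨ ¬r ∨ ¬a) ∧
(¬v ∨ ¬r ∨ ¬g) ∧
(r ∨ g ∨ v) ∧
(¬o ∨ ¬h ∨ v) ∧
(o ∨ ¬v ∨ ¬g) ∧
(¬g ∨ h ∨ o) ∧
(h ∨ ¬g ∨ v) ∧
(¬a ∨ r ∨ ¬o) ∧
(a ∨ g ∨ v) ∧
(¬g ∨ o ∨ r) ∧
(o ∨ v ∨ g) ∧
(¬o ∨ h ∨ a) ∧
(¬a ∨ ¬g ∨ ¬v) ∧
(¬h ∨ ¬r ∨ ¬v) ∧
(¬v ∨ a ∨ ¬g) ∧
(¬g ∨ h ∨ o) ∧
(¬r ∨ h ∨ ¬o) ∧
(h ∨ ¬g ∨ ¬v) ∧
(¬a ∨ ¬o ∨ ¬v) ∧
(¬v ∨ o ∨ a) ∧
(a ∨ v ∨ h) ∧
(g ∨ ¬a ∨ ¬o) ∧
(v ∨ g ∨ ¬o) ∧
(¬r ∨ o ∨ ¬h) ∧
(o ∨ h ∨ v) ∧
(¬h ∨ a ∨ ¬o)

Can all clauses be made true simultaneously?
No

No, the formula is not satisfiable.

No assignment of truth values to the variables can make all 36 clauses true simultaneously.

The formula is UNSAT (unsatisfiable).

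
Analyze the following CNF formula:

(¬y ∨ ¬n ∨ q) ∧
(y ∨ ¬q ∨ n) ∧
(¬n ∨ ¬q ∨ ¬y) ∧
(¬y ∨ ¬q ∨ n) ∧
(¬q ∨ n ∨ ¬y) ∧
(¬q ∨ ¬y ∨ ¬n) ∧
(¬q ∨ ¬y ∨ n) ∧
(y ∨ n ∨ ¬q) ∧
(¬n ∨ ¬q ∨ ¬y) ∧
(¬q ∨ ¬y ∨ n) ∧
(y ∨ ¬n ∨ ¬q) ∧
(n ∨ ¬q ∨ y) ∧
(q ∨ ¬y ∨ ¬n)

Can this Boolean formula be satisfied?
Yes

Yes, the formula is satisfiable.

One satisfying assignment is: n=False, q=False, y=False

Verification: With this assignment, all 13 clauses evaluate to true.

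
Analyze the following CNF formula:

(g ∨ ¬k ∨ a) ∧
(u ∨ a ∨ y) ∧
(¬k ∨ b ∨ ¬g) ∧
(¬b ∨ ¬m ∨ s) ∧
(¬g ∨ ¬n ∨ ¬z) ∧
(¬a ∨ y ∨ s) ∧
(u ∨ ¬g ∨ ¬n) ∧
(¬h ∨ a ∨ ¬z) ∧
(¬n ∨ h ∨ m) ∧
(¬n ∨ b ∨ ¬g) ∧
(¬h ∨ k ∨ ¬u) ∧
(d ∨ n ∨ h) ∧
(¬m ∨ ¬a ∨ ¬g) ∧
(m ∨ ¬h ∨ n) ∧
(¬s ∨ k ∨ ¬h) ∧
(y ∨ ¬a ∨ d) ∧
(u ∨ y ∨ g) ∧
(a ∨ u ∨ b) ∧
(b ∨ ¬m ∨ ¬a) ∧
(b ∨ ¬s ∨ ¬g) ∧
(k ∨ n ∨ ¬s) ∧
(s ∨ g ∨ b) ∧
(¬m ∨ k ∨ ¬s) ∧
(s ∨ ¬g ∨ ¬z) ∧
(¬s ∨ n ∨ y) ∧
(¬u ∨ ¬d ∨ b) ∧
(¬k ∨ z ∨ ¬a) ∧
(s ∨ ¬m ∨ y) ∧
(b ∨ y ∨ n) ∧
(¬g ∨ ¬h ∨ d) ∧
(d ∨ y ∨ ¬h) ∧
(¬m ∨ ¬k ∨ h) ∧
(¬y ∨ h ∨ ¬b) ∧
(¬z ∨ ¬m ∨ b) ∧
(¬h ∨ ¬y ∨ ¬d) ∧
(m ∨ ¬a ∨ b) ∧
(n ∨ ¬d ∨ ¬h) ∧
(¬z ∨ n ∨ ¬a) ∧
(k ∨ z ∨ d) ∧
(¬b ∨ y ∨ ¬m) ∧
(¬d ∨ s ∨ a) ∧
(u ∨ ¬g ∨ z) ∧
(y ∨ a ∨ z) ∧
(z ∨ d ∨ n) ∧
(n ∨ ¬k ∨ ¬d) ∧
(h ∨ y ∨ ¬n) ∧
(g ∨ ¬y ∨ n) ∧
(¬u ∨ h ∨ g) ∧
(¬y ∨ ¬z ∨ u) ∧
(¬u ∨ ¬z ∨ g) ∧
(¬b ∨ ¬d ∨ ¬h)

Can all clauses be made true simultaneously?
No

No, the formula is not satisfiable.

No assignment of truth values to the variables can make all 51 clauses true simultaneously.

The formula is UNSAT (unsatisfiable).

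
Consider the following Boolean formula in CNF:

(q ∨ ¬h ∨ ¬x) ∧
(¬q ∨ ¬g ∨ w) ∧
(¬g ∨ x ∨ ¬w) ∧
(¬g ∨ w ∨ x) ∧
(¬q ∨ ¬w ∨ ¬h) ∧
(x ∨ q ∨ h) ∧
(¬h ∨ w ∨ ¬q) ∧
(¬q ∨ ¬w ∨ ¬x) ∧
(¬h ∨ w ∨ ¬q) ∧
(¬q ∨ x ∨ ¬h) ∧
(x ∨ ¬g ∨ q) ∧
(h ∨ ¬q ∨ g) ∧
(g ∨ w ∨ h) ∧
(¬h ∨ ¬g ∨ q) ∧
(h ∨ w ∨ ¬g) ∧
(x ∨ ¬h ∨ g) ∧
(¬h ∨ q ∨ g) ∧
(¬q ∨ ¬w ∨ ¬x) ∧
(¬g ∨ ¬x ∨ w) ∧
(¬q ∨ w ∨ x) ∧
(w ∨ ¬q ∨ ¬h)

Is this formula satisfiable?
Yes

Yes, the formula is satisfiable.

One satisfying assignment is: q=False, g=False, x=True, w=True, h=False

Verification: With this assignment, all 21 clauses evaluate to true.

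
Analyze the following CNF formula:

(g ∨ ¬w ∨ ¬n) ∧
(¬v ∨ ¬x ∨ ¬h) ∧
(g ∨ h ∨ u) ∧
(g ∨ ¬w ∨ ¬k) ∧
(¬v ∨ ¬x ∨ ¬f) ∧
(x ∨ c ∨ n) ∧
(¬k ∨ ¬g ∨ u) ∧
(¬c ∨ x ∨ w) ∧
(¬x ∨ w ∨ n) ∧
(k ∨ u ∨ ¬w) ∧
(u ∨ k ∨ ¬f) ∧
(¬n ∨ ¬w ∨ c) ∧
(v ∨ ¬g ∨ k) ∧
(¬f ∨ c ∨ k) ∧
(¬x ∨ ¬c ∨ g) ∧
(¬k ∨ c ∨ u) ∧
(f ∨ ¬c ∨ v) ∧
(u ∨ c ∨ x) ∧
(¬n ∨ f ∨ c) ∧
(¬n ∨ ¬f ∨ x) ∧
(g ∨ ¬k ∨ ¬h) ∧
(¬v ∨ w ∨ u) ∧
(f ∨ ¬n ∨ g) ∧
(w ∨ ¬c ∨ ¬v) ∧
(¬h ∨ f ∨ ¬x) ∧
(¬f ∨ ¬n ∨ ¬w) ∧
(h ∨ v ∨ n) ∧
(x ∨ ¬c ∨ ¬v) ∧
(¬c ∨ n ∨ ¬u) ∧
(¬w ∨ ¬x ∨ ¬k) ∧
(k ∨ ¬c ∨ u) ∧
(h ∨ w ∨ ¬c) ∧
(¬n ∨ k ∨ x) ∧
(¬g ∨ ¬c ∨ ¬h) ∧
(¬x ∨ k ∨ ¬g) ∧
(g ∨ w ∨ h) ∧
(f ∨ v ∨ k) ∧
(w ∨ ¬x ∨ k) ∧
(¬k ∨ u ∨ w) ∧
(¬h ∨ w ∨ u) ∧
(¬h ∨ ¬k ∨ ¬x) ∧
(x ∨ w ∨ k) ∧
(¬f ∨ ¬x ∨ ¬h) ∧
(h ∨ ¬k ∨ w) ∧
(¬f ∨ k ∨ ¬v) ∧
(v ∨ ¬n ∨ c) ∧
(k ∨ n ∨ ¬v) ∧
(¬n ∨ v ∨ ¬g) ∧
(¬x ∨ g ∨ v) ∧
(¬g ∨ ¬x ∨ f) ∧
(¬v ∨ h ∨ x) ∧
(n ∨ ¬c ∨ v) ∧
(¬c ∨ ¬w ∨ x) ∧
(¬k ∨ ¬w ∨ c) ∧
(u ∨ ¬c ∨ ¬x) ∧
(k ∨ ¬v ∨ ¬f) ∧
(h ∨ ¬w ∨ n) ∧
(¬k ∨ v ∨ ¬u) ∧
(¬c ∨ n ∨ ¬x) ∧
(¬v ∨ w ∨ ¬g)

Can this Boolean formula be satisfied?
No

No, the formula is not satisfiable.

No assignment of truth values to the variables can make all 60 clauses true simultaneously.

The formula is UNSAT (unsatisfiable).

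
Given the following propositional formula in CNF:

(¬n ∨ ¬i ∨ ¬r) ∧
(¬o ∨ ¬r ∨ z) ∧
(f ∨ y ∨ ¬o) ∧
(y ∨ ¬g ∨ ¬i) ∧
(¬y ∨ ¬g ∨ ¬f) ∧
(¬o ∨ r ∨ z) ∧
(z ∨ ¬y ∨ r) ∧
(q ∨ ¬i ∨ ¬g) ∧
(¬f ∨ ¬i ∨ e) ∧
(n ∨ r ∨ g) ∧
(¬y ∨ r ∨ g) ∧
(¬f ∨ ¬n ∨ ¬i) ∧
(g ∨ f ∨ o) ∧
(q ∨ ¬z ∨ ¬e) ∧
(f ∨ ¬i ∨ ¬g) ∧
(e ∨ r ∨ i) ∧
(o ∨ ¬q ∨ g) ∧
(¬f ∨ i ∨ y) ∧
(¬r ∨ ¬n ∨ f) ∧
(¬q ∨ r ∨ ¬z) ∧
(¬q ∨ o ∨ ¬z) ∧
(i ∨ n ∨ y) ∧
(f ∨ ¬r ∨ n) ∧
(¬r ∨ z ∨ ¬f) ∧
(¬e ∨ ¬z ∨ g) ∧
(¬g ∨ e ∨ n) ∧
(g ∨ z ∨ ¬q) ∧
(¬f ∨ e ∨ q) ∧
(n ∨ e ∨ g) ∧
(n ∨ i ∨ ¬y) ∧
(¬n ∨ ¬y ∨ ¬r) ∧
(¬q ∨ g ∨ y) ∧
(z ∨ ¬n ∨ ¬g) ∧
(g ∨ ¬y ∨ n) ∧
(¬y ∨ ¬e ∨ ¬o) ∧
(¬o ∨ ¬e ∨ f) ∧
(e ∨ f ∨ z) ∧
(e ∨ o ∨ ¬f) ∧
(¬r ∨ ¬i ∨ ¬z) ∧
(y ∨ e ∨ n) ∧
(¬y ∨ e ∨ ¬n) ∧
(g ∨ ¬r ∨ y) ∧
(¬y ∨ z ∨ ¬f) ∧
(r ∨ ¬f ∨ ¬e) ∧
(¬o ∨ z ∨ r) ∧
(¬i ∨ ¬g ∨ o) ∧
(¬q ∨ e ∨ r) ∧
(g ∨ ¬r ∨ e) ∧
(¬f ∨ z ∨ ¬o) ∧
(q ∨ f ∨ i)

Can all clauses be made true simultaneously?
No

No, the formula is not satisfiable.

No assignment of truth values to the variables can make all 50 clauses true simultaneously.

The formula is UNSAT (unsatisfiable).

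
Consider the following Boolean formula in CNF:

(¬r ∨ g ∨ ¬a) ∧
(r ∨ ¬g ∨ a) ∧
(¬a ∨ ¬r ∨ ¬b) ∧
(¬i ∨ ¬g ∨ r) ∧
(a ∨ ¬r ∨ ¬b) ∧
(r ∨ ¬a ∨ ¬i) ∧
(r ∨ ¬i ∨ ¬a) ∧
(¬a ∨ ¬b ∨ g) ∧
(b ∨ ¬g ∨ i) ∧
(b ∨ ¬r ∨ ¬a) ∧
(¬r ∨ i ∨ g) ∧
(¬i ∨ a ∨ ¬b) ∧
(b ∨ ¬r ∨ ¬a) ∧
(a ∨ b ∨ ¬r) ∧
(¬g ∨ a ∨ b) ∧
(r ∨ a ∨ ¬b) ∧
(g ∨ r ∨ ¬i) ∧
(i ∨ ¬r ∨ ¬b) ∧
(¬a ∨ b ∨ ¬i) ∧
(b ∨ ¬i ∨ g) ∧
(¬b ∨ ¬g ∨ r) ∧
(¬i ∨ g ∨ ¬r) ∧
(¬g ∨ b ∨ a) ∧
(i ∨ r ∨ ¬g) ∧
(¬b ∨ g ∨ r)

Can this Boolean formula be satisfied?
Yes

Yes, the formula is satisfiable.

One satisfying assignment is: g=False, a=False, b=False, r=False, i=False

Verification: With this assignment, all 25 clauses evaluate to true.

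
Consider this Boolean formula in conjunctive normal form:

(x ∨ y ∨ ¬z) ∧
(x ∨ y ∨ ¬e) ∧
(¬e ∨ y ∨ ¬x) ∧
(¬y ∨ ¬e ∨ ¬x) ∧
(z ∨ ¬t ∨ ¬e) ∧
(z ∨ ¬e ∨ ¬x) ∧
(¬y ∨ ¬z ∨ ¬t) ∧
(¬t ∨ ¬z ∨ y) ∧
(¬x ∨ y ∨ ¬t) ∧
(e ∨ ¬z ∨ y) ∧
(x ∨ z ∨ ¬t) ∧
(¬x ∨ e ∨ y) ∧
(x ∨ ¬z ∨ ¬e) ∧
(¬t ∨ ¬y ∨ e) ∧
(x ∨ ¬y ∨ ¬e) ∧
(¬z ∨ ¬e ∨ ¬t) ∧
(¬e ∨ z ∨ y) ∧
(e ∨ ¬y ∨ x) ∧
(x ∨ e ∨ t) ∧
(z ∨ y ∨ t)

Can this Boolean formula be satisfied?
Yes

Yes, the formula is satisfiable.

One satisfying assignment is: t=False, e=False, z=False, y=True, x=True

Verification: With this assignment, all 20 clauses evaluate to true.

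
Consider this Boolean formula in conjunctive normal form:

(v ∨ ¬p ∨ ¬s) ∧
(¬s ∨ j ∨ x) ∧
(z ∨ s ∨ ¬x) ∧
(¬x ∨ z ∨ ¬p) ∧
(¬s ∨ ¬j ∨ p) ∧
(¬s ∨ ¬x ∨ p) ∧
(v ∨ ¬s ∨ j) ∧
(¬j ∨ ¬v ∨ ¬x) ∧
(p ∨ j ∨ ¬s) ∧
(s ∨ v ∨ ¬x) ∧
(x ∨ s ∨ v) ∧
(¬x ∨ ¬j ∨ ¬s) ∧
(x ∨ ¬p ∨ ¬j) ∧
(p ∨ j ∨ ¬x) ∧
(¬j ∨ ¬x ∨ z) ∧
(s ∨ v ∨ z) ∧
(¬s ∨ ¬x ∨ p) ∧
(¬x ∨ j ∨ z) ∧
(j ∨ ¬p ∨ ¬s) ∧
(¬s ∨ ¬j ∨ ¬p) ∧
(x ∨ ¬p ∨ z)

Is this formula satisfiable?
Yes

Yes, the formula is satisfiable.

One satisfying assignment is: v=True, x=False, s=False, p=False, z=False, j=False

Verification: With this assignment, all 21 clauses evaluate to true.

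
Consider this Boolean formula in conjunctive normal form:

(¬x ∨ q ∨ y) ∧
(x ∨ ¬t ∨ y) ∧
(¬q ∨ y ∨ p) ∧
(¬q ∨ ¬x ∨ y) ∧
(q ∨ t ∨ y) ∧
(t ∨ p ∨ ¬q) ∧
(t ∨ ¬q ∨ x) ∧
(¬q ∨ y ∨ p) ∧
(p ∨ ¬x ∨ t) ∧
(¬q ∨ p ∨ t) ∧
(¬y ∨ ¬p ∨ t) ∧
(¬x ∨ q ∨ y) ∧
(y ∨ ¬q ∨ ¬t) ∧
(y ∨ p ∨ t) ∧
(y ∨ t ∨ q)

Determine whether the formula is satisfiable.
Yes

Yes, the formula is satisfiable.

One satisfying assignment is: q=False, t=False, x=False, p=False, y=True

Verification: With this assignment, all 15 clauses evaluate to true.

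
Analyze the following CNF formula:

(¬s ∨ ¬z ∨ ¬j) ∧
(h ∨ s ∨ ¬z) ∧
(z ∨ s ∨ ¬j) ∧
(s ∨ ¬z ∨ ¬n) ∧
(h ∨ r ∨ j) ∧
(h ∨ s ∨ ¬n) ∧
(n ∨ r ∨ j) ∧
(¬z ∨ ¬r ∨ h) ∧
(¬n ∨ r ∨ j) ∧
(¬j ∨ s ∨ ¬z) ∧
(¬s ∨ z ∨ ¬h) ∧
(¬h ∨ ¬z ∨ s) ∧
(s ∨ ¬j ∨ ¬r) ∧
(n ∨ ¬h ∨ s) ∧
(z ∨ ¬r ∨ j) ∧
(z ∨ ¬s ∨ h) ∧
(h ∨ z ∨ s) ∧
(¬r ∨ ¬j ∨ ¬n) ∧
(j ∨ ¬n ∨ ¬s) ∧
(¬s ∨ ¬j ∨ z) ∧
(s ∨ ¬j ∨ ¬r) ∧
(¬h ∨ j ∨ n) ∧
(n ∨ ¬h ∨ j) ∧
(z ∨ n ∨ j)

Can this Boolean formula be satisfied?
No

No, the formula is not satisfiable.

No assignment of truth values to the variables can make all 24 clauses true simultaneously.

The formula is UNSAT (unsatisfiable).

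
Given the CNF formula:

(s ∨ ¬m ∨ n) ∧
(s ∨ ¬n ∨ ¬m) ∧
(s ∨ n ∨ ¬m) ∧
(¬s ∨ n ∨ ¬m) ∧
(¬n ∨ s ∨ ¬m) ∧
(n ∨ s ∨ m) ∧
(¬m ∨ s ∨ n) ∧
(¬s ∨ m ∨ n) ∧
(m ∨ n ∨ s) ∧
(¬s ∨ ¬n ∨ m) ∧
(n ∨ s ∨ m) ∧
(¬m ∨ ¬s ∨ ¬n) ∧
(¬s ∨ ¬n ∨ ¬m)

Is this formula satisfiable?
Yes

Yes, the formula is satisfiable.

One satisfying assignment is: m=False, n=True, s=False

Verification: With this assignment, all 13 clauses evaluate to true.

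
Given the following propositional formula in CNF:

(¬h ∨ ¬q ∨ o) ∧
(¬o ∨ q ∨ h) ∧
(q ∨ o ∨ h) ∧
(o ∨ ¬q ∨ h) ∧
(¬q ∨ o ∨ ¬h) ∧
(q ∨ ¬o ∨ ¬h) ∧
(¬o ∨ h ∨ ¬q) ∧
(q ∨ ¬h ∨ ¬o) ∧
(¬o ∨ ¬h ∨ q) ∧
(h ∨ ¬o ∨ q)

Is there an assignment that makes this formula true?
Yes

Yes, the formula is satisfiable.

One satisfying assignment is: o=False, q=False, h=True

Verification: With this assignment, all 10 clauses evaluate to true.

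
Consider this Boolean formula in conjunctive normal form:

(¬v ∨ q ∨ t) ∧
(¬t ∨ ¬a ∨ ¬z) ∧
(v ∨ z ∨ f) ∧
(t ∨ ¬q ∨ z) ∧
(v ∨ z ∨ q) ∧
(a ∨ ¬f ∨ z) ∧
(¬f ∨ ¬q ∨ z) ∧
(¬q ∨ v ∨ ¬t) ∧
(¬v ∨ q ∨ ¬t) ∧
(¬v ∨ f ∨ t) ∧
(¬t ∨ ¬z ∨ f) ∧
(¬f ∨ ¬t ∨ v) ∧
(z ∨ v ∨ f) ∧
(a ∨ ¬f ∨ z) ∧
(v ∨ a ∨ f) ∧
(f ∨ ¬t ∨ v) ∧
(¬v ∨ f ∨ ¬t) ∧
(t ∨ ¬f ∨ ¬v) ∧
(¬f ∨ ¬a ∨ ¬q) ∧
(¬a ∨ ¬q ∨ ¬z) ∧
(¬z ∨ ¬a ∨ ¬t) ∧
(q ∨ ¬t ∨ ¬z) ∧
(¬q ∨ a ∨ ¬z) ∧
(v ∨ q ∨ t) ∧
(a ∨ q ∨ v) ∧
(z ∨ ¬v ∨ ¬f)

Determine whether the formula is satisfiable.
No

No, the formula is not satisfiable.

No assignment of truth values to the variables can make all 26 clauses true simultaneously.

The formula is UNSAT (unsatisfiable).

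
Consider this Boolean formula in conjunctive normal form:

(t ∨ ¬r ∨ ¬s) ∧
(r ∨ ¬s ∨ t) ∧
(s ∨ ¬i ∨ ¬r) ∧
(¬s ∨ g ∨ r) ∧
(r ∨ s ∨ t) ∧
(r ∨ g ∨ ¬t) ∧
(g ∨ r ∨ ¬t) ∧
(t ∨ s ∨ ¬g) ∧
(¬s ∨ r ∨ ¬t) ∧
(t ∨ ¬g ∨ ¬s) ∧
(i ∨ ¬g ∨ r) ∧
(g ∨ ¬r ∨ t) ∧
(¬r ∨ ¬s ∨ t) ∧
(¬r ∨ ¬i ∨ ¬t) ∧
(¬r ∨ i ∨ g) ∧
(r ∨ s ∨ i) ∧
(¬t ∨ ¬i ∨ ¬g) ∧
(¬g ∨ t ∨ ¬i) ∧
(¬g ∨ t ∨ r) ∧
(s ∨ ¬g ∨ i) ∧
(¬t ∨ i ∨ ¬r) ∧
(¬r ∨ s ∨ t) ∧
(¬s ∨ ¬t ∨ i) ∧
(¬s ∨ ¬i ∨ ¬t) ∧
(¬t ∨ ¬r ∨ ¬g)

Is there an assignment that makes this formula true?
No

No, the formula is not satisfiable.

No assignment of truth values to the variables can make all 25 clauses true simultaneously.

The formula is UNSAT (unsatisfiable).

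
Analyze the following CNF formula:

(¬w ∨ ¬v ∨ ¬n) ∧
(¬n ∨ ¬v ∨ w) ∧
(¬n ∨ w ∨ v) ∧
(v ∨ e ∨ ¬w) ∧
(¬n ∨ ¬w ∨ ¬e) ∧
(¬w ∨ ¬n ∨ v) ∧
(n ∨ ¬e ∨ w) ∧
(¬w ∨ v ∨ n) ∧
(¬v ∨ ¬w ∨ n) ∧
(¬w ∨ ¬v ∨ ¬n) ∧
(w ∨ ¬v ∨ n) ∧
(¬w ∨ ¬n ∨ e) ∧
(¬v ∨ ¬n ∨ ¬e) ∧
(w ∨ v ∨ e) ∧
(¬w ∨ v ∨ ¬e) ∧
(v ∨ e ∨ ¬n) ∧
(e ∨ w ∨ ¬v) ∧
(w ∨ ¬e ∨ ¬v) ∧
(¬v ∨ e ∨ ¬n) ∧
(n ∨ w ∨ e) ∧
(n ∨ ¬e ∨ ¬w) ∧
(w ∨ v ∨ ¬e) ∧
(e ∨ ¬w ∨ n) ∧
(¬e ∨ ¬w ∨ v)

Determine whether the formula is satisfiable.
No

No, the formula is not satisfiable.

No assignment of truth values to the variables can make all 24 clauses true simultaneously.

The formula is UNSAT (unsatisfiable).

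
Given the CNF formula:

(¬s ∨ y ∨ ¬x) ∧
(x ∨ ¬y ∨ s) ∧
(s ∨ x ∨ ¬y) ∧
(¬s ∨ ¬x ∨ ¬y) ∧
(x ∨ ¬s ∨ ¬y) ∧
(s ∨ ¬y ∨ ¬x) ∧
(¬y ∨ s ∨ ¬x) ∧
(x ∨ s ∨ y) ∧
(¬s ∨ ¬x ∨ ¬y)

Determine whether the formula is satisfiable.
Yes

Yes, the formula is satisfiable.

One satisfying assignment is: s=False, x=True, y=False

Verification: With this assignment, all 9 clauses evaluate to true.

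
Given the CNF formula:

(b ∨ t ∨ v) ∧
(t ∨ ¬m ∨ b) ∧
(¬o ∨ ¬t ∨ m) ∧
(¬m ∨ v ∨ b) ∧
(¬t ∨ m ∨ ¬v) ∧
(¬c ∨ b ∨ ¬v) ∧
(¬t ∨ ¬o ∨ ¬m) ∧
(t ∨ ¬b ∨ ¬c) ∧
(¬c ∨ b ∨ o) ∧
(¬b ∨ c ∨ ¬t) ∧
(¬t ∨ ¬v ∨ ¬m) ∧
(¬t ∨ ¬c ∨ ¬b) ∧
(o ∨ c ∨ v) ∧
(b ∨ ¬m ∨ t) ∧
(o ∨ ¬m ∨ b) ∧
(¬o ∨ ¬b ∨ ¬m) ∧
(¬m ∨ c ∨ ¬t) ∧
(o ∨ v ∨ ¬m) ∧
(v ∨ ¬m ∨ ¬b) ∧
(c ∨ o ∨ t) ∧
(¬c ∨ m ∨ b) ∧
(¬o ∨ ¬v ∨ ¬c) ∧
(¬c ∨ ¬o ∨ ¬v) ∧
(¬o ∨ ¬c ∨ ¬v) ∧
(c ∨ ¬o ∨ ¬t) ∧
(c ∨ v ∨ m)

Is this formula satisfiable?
Yes

Yes, the formula is satisfiable.

One satisfying assignment is: t=False, m=False, v=True, o=True, b=True, c=False

Verification: With this assignment, all 26 clauses evaluate to true.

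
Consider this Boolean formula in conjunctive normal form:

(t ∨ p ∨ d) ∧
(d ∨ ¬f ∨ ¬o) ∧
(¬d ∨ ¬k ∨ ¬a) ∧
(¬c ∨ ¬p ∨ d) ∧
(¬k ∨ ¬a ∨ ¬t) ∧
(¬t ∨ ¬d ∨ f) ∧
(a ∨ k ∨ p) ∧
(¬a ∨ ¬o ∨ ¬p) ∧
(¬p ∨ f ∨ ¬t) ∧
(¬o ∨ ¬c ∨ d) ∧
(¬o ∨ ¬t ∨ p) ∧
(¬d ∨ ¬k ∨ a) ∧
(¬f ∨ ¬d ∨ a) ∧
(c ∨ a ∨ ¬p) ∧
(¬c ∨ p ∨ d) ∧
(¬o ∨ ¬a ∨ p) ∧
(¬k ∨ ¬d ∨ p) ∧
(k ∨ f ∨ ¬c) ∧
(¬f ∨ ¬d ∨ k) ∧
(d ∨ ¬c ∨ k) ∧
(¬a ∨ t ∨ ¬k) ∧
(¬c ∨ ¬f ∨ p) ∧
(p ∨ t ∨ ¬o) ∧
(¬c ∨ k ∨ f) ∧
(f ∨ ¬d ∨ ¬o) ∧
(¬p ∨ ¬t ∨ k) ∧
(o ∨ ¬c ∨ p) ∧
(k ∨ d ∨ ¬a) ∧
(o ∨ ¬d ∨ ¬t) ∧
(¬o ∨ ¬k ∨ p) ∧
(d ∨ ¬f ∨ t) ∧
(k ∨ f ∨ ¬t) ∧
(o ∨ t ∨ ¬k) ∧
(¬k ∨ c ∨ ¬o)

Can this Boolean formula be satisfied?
Yes

Yes, the formula is satisfiable.

One satisfying assignment is: p=False, o=False, c=False, f=False, t=True, a=False, k=True, d=False

Verification: With this assignment, all 34 clauses evaluate to true.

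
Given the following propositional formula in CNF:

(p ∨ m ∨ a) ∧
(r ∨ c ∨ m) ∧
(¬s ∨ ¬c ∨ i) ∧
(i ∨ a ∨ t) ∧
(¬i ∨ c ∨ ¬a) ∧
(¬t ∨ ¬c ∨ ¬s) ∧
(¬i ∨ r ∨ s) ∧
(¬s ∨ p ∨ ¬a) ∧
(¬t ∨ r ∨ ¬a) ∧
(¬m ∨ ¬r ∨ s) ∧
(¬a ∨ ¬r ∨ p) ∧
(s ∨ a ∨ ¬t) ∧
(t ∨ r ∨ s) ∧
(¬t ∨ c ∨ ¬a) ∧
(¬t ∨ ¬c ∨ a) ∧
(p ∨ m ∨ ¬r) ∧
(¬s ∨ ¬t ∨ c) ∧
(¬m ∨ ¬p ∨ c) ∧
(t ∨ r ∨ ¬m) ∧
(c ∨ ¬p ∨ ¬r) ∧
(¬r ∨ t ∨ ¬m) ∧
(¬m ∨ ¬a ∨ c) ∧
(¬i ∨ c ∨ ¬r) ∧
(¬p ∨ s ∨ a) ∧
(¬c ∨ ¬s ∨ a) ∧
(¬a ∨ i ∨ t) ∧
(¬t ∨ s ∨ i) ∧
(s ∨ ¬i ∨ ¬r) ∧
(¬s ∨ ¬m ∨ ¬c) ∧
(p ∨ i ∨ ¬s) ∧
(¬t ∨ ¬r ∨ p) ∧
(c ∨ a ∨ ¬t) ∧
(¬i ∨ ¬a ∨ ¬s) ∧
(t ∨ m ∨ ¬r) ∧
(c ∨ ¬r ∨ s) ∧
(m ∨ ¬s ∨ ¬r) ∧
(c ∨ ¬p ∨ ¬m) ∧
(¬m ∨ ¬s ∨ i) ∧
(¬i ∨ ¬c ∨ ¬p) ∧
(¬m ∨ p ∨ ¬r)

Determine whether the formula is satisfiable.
No

No, the formula is not satisfiable.

No assignment of truth values to the variables can make all 40 clauses true simultaneously.

The formula is UNSAT (unsatisfiable).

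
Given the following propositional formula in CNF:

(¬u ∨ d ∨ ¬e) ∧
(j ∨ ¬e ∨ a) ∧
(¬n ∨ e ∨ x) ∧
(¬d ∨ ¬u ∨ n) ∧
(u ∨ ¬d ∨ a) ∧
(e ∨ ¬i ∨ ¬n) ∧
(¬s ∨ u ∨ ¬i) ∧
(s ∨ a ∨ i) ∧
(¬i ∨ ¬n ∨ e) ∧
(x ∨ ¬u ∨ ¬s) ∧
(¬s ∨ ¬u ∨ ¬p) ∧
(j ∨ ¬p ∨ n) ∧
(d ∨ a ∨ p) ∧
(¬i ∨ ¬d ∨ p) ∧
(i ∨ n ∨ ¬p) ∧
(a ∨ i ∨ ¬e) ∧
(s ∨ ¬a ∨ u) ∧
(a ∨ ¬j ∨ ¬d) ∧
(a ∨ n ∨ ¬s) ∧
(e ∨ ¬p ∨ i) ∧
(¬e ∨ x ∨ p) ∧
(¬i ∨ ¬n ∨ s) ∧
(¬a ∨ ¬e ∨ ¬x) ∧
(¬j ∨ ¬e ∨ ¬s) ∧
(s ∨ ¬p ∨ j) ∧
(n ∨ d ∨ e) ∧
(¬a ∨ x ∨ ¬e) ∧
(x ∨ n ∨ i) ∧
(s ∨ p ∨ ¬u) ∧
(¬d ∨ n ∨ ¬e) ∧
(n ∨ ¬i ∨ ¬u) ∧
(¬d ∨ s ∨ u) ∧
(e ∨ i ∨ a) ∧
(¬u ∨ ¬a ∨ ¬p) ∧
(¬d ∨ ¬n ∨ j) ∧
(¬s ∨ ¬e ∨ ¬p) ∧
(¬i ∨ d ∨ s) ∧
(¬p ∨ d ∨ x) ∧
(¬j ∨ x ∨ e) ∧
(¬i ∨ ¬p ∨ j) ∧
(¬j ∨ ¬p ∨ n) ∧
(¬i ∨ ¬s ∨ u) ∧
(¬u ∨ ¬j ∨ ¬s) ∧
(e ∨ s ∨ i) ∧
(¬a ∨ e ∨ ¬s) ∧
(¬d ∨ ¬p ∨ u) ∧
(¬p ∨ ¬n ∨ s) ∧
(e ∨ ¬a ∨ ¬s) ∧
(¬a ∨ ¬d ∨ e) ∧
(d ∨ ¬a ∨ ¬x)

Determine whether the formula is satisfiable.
No

No, the formula is not satisfiable.

No assignment of truth values to the variables can make all 50 clauses true simultaneously.

The formula is UNSAT (unsatisfiable).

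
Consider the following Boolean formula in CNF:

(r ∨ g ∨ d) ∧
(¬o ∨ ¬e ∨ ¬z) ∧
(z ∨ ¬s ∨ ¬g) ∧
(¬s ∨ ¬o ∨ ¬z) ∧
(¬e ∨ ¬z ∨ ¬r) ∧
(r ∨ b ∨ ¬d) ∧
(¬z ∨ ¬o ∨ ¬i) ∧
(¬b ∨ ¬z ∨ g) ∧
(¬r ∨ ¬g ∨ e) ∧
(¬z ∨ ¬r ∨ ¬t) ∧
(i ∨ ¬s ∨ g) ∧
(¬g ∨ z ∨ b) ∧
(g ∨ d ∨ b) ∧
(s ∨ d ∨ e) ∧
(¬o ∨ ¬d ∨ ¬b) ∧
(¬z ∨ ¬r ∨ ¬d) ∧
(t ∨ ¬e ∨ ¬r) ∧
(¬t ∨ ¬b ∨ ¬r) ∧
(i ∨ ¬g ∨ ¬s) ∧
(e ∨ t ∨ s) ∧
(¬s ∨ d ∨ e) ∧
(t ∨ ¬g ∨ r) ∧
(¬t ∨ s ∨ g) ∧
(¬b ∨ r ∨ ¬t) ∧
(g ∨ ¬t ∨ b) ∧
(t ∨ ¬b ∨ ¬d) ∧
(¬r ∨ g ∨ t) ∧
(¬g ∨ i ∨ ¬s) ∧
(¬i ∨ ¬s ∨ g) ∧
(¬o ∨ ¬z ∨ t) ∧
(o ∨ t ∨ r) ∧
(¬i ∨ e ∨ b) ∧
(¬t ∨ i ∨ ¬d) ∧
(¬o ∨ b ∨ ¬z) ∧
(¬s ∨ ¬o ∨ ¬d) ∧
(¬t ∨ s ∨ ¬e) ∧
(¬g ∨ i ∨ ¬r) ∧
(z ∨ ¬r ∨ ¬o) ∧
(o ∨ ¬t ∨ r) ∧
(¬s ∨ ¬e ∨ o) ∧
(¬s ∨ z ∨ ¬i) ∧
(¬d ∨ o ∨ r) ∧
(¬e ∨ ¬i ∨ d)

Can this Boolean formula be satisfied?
No

No, the formula is not satisfiable.

No assignment of truth values to the variables can make all 43 clauses true simultaneously.

The formula is UNSAT (unsatisfiable).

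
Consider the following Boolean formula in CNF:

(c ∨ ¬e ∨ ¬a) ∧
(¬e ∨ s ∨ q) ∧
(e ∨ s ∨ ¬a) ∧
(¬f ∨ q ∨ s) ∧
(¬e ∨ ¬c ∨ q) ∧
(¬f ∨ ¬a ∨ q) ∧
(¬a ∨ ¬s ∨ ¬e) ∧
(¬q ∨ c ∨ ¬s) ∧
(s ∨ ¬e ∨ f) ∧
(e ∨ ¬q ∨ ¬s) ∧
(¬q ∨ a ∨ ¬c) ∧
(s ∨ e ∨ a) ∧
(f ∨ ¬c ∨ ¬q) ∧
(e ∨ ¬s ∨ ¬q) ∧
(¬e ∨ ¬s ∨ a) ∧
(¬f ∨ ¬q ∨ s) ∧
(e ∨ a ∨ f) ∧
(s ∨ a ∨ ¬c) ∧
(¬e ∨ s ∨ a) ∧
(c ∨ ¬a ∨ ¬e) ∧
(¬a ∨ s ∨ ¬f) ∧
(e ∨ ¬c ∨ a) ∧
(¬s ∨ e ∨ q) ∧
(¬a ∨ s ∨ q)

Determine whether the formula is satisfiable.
No

No, the formula is not satisfiable.

No assignment of truth values to the variables can make all 24 clauses true simultaneously.

The formula is UNSAT (unsatisfiable).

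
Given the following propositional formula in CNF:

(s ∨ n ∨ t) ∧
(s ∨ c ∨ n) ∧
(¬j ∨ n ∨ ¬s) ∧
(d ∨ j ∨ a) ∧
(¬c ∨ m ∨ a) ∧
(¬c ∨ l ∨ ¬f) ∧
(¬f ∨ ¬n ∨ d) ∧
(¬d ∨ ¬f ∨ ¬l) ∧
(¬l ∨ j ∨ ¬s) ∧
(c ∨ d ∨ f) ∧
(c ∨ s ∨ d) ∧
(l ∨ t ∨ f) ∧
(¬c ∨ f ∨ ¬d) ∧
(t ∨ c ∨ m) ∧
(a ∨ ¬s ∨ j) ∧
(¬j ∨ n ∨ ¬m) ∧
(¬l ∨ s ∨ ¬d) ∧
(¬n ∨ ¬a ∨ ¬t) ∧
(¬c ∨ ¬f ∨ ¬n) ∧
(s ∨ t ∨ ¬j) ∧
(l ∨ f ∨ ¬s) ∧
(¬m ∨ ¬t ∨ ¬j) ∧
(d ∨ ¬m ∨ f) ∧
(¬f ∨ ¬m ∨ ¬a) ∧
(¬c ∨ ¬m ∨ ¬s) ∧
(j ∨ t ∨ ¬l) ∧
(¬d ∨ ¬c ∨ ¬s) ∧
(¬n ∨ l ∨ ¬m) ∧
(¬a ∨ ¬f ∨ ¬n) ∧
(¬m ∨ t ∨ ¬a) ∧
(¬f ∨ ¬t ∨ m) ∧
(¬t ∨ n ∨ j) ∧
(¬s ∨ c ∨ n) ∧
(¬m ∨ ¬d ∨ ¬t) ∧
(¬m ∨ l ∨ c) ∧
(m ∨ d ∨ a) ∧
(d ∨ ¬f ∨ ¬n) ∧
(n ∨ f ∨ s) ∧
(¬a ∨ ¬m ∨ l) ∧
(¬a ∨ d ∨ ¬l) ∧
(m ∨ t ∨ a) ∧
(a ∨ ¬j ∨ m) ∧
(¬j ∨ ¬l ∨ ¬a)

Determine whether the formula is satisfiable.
Yes

Yes, the formula is satisfiable.

One satisfying assignment is: m=False, c=False, a=False, t=True, l=False, s=False, j=False, n=True, f=False, d=True

Verification: With this assignment, all 43 clauses evaluate to true.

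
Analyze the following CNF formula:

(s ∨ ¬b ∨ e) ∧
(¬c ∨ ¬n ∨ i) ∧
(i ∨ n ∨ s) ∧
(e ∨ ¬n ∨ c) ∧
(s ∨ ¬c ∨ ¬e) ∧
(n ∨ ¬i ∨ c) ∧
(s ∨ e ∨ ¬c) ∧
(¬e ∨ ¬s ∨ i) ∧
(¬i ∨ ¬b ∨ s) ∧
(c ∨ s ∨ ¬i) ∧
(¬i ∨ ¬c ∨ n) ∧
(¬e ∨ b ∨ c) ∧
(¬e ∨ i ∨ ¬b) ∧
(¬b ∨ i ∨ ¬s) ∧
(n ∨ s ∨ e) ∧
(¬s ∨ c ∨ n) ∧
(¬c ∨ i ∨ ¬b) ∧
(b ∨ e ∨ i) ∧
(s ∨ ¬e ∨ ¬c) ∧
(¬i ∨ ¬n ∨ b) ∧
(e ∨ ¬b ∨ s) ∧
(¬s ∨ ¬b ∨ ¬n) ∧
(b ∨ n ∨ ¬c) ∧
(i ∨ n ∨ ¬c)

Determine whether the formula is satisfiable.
No

No, the formula is not satisfiable.

No assignment of truth values to the variables can make all 24 clauses true simultaneously.

The formula is UNSAT (unsatisfiable).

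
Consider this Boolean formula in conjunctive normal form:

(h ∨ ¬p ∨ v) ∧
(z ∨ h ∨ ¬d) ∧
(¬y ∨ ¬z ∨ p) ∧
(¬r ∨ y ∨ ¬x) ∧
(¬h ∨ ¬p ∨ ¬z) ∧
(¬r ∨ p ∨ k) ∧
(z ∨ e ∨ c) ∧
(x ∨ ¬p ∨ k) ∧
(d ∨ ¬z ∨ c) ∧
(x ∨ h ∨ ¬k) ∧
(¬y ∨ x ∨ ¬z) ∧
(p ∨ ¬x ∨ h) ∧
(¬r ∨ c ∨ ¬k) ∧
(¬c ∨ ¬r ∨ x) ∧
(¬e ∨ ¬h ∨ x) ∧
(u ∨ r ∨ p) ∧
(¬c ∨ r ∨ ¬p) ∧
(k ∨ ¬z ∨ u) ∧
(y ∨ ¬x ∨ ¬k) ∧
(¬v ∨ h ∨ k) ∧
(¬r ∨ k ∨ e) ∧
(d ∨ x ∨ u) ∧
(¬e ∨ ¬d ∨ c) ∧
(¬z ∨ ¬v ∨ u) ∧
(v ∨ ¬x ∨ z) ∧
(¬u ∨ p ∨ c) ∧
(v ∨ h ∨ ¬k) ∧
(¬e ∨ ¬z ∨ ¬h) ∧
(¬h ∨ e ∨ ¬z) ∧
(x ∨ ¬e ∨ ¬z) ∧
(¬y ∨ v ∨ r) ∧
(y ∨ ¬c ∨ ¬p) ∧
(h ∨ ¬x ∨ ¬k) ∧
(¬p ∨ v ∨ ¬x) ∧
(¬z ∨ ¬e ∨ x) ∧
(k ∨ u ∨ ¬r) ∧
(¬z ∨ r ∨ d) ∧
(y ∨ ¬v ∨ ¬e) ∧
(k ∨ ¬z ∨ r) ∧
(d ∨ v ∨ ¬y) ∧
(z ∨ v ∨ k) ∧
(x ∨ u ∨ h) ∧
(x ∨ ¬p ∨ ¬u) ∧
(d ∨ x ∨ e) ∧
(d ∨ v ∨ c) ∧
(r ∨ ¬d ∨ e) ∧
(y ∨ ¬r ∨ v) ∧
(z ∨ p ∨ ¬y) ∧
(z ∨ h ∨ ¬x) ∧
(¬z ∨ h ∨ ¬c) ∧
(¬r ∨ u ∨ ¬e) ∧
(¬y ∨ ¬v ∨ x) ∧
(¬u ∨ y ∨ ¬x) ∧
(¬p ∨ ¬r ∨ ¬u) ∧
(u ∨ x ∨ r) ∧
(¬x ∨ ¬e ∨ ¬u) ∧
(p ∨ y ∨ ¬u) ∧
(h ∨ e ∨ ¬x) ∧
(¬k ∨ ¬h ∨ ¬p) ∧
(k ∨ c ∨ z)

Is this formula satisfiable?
No

No, the formula is not satisfiable.

No assignment of truth values to the variables can make all 60 clauses true simultaneously.

The formula is UNSAT (unsatisfiable).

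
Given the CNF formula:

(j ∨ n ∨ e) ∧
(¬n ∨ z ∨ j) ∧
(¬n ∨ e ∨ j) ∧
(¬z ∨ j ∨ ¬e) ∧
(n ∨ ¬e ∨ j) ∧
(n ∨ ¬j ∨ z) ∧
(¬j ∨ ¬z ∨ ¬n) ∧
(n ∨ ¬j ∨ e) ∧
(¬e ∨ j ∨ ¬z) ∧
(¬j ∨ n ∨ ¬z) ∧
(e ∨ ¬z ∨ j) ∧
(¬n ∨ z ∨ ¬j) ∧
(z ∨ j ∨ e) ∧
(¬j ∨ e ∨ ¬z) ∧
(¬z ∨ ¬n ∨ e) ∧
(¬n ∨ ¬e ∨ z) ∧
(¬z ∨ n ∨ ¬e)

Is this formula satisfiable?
No

No, the formula is not satisfiable.

No assignment of truth values to the variables can make all 17 clauses true simultaneously.

The formula is UNSAT (unsatisfiable).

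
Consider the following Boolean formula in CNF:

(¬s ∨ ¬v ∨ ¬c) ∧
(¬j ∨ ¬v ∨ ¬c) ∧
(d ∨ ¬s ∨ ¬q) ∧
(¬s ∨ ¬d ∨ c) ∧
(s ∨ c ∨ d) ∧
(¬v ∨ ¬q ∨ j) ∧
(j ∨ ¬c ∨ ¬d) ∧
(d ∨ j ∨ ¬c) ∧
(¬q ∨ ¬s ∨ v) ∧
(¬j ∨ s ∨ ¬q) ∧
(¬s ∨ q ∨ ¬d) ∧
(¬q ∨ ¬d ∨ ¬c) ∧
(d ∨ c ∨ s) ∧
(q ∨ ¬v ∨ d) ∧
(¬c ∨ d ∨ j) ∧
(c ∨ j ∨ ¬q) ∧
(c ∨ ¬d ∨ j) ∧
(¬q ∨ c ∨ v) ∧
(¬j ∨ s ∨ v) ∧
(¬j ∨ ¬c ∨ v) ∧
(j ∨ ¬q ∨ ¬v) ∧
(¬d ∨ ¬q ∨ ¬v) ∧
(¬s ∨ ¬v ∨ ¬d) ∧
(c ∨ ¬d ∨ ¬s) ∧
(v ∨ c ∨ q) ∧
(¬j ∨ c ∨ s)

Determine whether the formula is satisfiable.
No

No, the formula is not satisfiable.

No assignment of truth values to the variables can make all 26 clauses true simultaneously.

The formula is UNSAT (unsatisfiable).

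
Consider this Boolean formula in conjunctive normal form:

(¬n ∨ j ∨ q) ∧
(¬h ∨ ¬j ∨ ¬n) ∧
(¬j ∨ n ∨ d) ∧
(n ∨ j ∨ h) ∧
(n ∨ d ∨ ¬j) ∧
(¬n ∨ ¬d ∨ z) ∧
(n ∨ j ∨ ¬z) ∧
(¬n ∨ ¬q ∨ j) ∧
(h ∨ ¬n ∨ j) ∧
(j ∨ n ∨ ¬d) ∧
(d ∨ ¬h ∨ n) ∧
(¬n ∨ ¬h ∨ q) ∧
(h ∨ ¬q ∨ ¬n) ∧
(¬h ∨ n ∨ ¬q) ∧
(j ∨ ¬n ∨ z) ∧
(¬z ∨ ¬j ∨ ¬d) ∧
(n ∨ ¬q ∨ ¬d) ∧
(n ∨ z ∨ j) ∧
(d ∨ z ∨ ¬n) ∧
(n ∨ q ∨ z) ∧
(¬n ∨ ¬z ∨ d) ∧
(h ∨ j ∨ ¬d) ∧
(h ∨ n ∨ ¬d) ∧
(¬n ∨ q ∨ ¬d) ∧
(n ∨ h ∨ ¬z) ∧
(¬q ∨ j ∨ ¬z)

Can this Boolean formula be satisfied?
No

No, the formula is not satisfiable.

No assignment of truth values to the variables can make all 26 clauses true simultaneously.

The formula is UNSAT (unsatisfiable).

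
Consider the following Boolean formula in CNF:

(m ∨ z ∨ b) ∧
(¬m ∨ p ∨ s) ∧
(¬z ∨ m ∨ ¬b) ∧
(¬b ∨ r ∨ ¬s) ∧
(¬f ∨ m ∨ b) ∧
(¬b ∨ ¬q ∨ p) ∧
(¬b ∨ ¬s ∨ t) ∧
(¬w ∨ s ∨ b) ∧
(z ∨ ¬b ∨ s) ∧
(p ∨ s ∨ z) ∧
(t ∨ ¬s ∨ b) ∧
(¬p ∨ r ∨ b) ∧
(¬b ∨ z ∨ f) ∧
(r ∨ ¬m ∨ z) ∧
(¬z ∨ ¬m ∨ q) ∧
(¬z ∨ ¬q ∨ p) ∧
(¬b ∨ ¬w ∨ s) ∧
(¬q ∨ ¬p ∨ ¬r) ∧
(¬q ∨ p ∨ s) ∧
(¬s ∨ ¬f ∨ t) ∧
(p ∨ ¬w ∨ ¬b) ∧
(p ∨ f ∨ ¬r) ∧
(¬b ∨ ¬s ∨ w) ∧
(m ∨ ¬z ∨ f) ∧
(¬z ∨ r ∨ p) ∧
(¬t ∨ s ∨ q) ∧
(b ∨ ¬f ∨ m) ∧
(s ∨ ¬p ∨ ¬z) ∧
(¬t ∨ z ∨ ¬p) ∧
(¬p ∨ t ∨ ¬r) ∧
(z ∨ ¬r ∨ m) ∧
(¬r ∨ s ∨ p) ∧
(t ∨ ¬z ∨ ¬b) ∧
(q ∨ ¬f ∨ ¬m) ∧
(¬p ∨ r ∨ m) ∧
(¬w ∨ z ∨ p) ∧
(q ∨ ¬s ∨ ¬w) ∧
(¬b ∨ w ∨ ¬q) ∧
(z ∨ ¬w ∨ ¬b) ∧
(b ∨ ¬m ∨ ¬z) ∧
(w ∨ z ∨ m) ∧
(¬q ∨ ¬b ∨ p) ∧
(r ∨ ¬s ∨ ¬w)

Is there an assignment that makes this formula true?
Yes

Yes, the formula is satisfiable.

One satisfying assignment is: f=True, s=True, q=True, b=False, w=False, p=False, t=True, m=True, z=False, r=True

Verification: With this assignment, all 43 clauses evaluate to true.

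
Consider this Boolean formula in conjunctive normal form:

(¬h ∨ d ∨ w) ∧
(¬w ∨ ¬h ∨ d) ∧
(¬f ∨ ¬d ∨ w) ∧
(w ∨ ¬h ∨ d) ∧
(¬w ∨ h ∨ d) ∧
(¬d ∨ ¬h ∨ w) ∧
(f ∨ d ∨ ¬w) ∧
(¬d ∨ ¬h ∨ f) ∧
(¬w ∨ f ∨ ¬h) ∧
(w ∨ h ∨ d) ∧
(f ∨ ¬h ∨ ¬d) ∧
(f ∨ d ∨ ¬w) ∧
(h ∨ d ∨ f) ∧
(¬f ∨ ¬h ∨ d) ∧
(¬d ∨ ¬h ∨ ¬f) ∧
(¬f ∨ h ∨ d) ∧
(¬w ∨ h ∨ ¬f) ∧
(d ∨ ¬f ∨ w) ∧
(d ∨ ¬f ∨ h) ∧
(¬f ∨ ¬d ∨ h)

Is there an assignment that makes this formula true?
Yes

Yes, the formula is satisfiable.

One satisfying assignment is: h=False, d=True, w=False, f=False

Verification: With this assignment, all 20 clauses evaluate to true.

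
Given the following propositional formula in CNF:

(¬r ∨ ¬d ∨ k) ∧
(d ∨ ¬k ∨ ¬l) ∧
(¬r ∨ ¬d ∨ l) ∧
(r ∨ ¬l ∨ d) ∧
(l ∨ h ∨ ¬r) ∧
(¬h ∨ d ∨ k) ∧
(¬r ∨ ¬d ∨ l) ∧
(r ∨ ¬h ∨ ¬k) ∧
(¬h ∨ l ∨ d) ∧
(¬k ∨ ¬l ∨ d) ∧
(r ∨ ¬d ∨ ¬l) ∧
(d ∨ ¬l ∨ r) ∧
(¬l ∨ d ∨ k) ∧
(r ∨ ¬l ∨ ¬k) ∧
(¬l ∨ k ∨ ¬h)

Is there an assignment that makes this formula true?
Yes

Yes, the formula is satisfiable.

One satisfying assignment is: k=False, r=False, l=False, h=False, d=False

Verification: With this assignment, all 15 clauses evaluate to true.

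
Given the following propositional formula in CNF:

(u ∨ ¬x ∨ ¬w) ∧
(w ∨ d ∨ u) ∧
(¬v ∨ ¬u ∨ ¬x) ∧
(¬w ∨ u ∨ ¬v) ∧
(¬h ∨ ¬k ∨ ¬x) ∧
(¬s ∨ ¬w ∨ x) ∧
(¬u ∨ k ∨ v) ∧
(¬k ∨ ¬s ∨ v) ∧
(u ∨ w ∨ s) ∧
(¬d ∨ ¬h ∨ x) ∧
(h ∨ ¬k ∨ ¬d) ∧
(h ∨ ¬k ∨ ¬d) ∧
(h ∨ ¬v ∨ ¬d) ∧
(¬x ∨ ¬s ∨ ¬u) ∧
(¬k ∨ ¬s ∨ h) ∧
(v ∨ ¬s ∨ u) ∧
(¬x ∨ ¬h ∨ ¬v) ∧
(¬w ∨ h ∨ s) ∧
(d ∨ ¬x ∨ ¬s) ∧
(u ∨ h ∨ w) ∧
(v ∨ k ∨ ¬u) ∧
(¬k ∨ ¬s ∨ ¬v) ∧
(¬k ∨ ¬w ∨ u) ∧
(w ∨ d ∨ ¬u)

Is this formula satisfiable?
Yes

Yes, the formula is satisfiable.

One satisfying assignment is: h=True, v=False, d=False, k=False, s=False, x=False, w=True, u=False

Verification: With this assignment, all 24 clauses evaluate to true.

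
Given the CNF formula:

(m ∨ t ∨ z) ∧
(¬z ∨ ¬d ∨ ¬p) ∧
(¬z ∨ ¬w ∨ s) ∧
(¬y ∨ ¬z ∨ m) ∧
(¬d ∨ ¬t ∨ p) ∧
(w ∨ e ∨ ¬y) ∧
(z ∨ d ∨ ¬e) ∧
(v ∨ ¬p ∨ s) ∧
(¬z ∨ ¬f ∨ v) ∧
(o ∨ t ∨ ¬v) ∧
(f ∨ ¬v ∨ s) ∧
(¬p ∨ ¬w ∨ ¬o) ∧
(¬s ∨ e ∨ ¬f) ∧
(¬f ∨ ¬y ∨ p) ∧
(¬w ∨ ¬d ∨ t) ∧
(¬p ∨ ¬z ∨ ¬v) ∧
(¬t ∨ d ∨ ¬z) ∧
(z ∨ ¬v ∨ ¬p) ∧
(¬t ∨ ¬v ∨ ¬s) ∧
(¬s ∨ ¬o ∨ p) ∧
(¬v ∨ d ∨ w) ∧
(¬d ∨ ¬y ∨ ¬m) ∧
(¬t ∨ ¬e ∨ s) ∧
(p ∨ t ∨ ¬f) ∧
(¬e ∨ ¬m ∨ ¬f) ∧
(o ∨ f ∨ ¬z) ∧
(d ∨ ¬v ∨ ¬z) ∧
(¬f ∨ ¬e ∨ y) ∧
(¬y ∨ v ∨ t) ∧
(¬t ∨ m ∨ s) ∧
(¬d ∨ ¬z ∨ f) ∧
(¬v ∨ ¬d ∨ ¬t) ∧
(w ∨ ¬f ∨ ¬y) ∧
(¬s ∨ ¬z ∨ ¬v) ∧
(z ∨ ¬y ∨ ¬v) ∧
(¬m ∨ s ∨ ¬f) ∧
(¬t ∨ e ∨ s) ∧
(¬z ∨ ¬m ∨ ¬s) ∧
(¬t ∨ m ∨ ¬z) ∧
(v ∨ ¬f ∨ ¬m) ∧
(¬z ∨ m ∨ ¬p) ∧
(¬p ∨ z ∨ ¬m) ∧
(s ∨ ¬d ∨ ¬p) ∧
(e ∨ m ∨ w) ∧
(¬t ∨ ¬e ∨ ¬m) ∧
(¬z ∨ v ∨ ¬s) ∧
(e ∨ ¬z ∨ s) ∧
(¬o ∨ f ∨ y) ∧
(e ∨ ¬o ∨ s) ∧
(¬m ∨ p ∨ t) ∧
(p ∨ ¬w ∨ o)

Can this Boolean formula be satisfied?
Yes

Yes, the formula is satisfiable.

One satisfying assignment is: t=True, e=False, d=False, w=False, z=False, f=False, v=False, s=True, p=False, m=True, y=False, o=False

Verification: With this assignment, all 51 clauses evaluate to true.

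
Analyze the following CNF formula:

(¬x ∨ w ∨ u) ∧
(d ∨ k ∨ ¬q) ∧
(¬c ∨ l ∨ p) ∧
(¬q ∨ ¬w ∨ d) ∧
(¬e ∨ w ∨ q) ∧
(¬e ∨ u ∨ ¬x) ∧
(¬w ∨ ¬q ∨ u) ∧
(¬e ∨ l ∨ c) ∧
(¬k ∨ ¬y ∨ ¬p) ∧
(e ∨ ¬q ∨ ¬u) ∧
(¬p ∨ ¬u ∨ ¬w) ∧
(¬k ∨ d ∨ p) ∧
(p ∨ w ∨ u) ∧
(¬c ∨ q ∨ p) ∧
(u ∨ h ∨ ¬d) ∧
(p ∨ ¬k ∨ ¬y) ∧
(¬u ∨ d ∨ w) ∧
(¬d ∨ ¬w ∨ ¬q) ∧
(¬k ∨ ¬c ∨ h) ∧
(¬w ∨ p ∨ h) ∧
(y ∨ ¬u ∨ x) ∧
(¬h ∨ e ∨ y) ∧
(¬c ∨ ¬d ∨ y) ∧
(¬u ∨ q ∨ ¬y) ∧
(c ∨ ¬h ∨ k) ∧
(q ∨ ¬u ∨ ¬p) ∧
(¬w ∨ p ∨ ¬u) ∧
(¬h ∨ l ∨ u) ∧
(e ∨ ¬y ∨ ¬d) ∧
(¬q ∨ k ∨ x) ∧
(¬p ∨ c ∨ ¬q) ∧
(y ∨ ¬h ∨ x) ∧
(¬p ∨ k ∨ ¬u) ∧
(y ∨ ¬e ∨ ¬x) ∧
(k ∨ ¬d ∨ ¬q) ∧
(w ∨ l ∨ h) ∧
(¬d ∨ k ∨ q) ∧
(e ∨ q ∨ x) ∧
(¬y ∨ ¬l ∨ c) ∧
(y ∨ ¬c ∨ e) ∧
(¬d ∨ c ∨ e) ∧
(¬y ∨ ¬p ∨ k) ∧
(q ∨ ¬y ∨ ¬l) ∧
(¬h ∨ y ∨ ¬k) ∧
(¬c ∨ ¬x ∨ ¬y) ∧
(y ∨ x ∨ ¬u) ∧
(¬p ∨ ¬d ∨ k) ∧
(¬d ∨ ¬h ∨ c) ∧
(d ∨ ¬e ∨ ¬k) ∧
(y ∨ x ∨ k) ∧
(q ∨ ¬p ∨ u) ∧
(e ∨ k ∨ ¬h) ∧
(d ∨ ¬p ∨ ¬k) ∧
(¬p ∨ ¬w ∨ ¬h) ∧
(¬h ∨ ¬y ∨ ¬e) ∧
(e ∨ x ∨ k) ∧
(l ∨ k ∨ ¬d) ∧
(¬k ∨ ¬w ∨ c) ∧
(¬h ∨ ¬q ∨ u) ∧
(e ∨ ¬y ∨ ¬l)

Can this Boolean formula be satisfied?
No

No, the formula is not satisfiable.

No assignment of truth values to the variables can make all 60 clauses true simultaneously.

The formula is UNSAT (unsatisfiable).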